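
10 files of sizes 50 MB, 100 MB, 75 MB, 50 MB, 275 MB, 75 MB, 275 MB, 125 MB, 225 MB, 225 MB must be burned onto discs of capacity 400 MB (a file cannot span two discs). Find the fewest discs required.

Total = 275 + 275 + 225 + 225 + 125 + 100 + 75 + 75 + 50 + 50 = 1475 MB.
Lower bound: ⌈1475/400⌉ = 4 discs.
A packing using 4 discs:
  disc 1: 275 + 125 = 400
  disc 2: 275 + 100 = 375
  disc 3: 225 + 75 + 75 = 375
  disc 4: 225 + 50 + 50 = 325
This matches the lower bound, so 4 is optimal.

4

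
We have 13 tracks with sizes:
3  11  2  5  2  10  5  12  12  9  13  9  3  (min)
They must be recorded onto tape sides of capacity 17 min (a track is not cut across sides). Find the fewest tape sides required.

Total = 13 + 12 + 12 + 11 + 10 + 9 + 9 + 5 + 5 + 3 + 3 + 2 + 2 = 96 min.
Lower bound: ⌈96/17⌉ = 6 tape sides.
Also, 7 tracks each exceed 17/2 min, and no two of those can share a side, so at least 7 tape sides are needed.
A packing using 7 tape sides:
  side 1: 13 + 3 = 16
  side 2: 12 + 5 = 17
  side 3: 12 + 5 = 17
  side 4: 11 + 3 + 2 = 16
  side 5: 10 + 2 = 12
  side 6: 9 = 9
  side 7: 9 = 9
This matches the lower bound, so 7 is optimal.

7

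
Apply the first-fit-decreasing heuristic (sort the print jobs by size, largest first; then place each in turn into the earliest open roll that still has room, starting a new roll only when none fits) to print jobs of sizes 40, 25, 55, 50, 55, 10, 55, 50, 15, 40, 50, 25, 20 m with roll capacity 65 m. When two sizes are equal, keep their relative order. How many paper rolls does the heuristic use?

9

Sorted descending: 55, 55, 55, 50, 50, 50, 40, 40, 25, 25, 20, 15, 10.
  55 → roll 1 (new)  [load 55/65]
  55 → roll 2 (new)  [load 55/65]
  55 → roll 3 (new)  [load 55/65]
  50 → roll 4 (new)  [load 50/65]
  50 → roll 5 (new)  [load 50/65]
  50 → roll 6 (new)  [load 50/65]
  40 → roll 7 (new)  [load 40/65]
  40 → roll 8 (new)  [load 40/65]
  25 → roll 7  [load 65/65]
  25 → roll 8  [load 65/65]
  20 → roll 9 (new)  [load 20/65]
  15 → roll 4  [load 65/65]
  10 → roll 1  [load 65/65]
9 paper rolls opened.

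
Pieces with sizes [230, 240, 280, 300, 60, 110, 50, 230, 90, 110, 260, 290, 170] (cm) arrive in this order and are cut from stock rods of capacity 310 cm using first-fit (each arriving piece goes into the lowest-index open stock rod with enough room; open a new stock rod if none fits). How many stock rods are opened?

9

  230 → stock rod 1 (new)  [load 230/310]
  240 → stock rod 2 (new)  [load 240/310]
  280 → stock rod 3 (new)  [load 280/310]
  300 → stock rod 4 (new)  [load 300/310]
  60 → stock rod 1  [load 290/310]
  110 → stock rod 5 (new)  [load 110/310]
  50 → stock rod 2  [load 290/310]
  230 → stock rod 6 (new)  [load 230/310]
  90 → stock rod 5  [load 200/310]
  110 → stock rod 5  [load 310/310]
  260 → stock rod 7 (new)  [load 260/310]
  290 → stock rod 8 (new)  [load 290/310]
  170 → stock rod 9 (new)  [load 170/310]
9 stock rods opened.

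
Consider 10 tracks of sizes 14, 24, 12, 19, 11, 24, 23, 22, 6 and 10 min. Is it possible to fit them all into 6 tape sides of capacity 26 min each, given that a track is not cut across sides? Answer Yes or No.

Total = 165 min; ⌈165/26⌉ = 7.
At least 7 tape sides are required, but only 6 are allowed.

No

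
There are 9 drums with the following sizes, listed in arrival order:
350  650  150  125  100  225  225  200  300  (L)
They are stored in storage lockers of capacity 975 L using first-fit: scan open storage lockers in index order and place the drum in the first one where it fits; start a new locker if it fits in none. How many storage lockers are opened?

  350 → locker 1 (new)  [load 350/975]
  650 → locker 2 (new)  [load 650/975]
  150 → locker 1  [load 500/975]
  125 → locker 1  [load 625/975]
  100 → locker 1  [load 725/975]
  225 → locker 1  [load 950/975]
  225 → locker 2  [load 875/975]
  200 → locker 3 (new)  [load 200/975]
  300 → locker 3  [load 500/975]
3 storage lockers opened.

3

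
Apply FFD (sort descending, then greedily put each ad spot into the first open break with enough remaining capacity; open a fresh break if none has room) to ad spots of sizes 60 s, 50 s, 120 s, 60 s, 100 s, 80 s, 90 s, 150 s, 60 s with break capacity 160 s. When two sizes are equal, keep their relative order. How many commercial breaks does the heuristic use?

Sorted descending: 150, 120, 100, 90, 80, 60, 60, 60, 50.
  150 → break 1 (new)  [load 150/160]
  120 → break 2 (new)  [load 120/160]
  100 → break 3 (new)  [load 100/160]
  90 → break 4 (new)  [load 90/160]
  80 → break 5 (new)  [load 80/160]
  60 → break 3  [load 160/160]
  60 → break 4  [load 150/160]
  60 → break 5  [load 140/160]
  50 → break 6 (new)  [load 50/160]
6 commercial breaks opened.

6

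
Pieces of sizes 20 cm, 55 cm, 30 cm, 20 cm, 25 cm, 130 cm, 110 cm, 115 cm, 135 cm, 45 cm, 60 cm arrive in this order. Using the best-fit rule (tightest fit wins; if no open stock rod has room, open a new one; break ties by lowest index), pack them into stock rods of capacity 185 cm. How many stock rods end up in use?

5

  20 → stock rod 1 (new)  [load 20/185]
  55 → stock rod 1  [load 75/185]
  30 → stock rod 1  [load 105/185]
  20 → stock rod 1  [load 125/185]
  25 → stock rod 1  [load 150/185]
  130 → stock rod 2 (new)  [load 130/185]
  110 → stock rod 3 (new)  [load 110/185]
  115 → stock rod 4 (new)  [load 115/185]
  135 → stock rod 5 (new)  [load 135/185]
  45 → stock rod 5  [load 180/185]
  60 → stock rod 4  [load 175/185]
5 stock rods opened.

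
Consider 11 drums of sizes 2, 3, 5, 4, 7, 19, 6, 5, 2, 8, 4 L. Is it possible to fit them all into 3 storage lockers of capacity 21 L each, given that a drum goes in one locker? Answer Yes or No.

No

Total = 65 L; ⌈65/21⌉ = 4.
At least 4 storage lockers are required, but only 3 are allowed.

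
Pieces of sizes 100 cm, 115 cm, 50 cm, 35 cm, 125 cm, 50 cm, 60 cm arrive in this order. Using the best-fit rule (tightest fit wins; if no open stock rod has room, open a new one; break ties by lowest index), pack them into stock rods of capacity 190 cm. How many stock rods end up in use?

3

  100 → stock rod 1 (new)  [load 100/190]
  115 → stock rod 2 (new)  [load 115/190]
  50 → stock rod 2  [load 165/190]
  35 → stock rod 1  [load 135/190]
  125 → stock rod 3 (new)  [load 125/190]
  50 → stock rod 1  [load 185/190]
  60 → stock rod 3  [load 185/190]
3 stock rods opened.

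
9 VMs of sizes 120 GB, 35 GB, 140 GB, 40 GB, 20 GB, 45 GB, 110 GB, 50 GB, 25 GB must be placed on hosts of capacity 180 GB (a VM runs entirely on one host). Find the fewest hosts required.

4

Total = 140 + 120 + 110 + 50 + 45 + 40 + 35 + 25 + 20 = 585 GB.
Lower bound: ⌈585/180⌉ = 4 hosts.
A packing using 4 hosts:
  host 1: 140 + 40 = 180
  host 2: 120 + 50 = 170
  host 3: 110 + 45 + 25 = 180
  host 4: 35 + 20 = 55
This matches the lower bound, so 4 is optimal.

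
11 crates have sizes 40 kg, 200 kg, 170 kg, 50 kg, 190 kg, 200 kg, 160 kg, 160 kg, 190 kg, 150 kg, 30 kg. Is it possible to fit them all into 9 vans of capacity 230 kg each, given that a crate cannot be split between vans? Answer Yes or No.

Yes

A valid assignment using 8 vans:
  van 1: 200 + 30 = 230
  van 2: 200 = 200
  van 3: 190 + 40 = 230
  van 4: 190 = 190
  van 5: 170 + 50 = 220
  van 6: 160 = 160
  van 7: 160 = 160
  van 8: 150 = 150
That uses only 8 ≤ 9, so 9 vans are enough.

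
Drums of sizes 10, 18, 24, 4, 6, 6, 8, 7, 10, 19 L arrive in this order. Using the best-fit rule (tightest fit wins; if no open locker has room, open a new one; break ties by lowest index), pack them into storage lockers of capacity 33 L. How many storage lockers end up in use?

  10 → locker 1 (new)  [load 10/33]
  18 → locker 1  [load 28/33]
  24 → locker 2 (new)  [load 24/33]
  4 → locker 1  [load 32/33]
  6 → locker 2  [load 30/33]
  6 → locker 3 (new)  [load 6/33]
  8 → locker 3  [load 14/33]
  7 → locker 3  [load 21/33]
  10 → locker 3  [load 31/33]
  19 → locker 4 (new)  [load 19/33]
4 storage lockers opened.

4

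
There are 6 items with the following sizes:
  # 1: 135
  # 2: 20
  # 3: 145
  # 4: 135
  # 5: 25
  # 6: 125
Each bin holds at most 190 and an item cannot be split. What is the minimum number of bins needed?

4

Total = 145 + 135 + 135 + 125 + 25 + 20 = 585.
Lower bound: ⌈585/190⌉ = 4 bins.
A packing using 4 bins:
  bin 1: 145 + 25 + 20 = 190
  bin 2: 135 = 135
  bin 3: 135 = 135
  bin 4: 125 = 125
This matches the lower bound, so 4 is optimal.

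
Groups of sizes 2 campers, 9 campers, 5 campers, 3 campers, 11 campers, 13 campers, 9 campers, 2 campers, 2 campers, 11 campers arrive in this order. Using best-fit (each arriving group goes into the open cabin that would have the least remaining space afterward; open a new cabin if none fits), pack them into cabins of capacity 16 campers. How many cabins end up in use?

  2 → cabin 1 (new)  [load 2/16]
  9 → cabin 1  [load 11/16]
  5 → cabin 1  [load 16/16]
  3 → cabin 2 (new)  [load 3/16]
  11 → cabin 2  [load 14/16]
  13 → cabin 3 (new)  [load 13/16]
  9 → cabin 4 (new)  [load 9/16]
  2 → cabin 2  [load 16/16]
  2 → cabin 3  [load 15/16]
  11 → cabin 5 (new)  [load 11/16]
5 cabins opened.

5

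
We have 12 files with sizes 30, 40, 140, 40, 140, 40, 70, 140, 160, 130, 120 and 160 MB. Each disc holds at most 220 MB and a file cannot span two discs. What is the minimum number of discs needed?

Total = 160 + 160 + 140 + 140 + 140 + 130 + 120 + 70 + 40 + 40 + 40 + 30 = 1210 MB.
Lower bound: ⌈1210/220⌉ = 6 discs.
Also, 7 files each exceed 110 MB, and no two of those can share a disc, so at least 7 discs are needed.
A packing using 7 discs:
  disc 1: 160 + 40 = 200
  disc 2: 160 + 40 = 200
  disc 3: 140 + 70 = 210
  disc 4: 140 + 40 + 30 = 210
  disc 5: 140 = 140
  disc 6: 130 = 130
  disc 7: 120 = 120
This matches the lower bound, so 7 is optimal.

7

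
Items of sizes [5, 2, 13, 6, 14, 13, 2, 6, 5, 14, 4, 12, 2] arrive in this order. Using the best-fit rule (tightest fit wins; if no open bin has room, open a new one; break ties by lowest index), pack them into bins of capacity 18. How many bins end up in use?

  5 → bin 1 (new)  [load 5/18]
  2 → bin 1  [load 7/18]
  13 → bin 2 (new)  [load 13/18]
  6 → bin 1  [load 13/18]
  14 → bin 3 (new)  [load 14/18]
  13 → bin 4 (new)  [load 13/18]
  2 → bin 3  [load 16/18]
  6 → bin 5 (new)  [load 6/18]
  5 → bin 1  [load 18/18]
  14 → bin 6 (new)  [load 14/18]
  4 → bin 6  [load 18/18]
  12 → bin 5  [load 18/18]
  2 → bin 3  [load 18/18]
6 bins opened.

6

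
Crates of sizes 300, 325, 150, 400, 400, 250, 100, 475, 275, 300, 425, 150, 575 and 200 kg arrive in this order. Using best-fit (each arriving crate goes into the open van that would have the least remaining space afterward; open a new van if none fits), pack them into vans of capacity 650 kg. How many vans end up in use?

7

  300 → van 1 (new)  [load 300/650]
  325 → van 1  [load 625/650]
  150 → van 2 (new)  [load 150/650]
  400 → van 2  [load 550/650]
  400 → van 3 (new)  [load 400/650]
  250 → van 3  [load 650/650]
  100 → van 2  [load 650/650]
  475 → van 4 (new)  [load 475/650]
  275 → van 5 (new)  [load 275/650]
  300 → van 5  [load 575/650]
  425 → van 6 (new)  [load 425/650]
  150 → van 4  [load 625/650]
  575 → van 7 (new)  [load 575/650]
  200 → van 6  [load 625/650]
7 vans opened.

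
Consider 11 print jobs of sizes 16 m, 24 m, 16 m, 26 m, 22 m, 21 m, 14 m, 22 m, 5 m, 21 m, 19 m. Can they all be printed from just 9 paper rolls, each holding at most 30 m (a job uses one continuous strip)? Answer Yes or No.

Yes

A valid assignment using 9 paper rolls:
  roll 1: 26 = 26
  roll 2: 24 + 5 = 29
  roll 3: 22 = 22
  roll 4: 22 = 22
  roll 5: 21 = 21
  roll 6: 21 = 21
  roll 7: 19 = 19
  roll 8: 16 + 14 = 30
  roll 9: 16 = 16
Every load is within 30 m, so 9 paper rolls suffice.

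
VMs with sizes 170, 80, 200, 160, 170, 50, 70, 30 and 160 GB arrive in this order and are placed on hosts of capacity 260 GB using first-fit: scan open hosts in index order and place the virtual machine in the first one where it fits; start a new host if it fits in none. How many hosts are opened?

  170 → host 1 (new)  [load 170/260]
  80 → host 1  [load 250/260]
  200 → host 2 (new)  [load 200/260]
  160 → host 3 (new)  [load 160/260]
  170 → host 4 (new)  [load 170/260]
  50 → host 2  [load 250/260]
  70 → host 3  [load 230/260]
  30 → host 3  [load 260/260]
  160 → host 5 (new)  [load 160/260]
5 hosts opened.

5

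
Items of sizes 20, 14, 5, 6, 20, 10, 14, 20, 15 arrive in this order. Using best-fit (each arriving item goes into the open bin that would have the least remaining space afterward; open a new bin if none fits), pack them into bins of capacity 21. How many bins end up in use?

  20 → bin 1 (new)  [load 20/21]
  14 → bin 2 (new)  [load 14/21]
  5 → bin 2  [load 19/21]
  6 → bin 3 (new)  [load 6/21]
  20 → bin 4 (new)  [load 20/21]
  10 → bin 3  [load 16/21]
  14 → bin 5 (new)  [load 14/21]
  20 → bin 6 (new)  [load 20/21]
  15 → bin 7 (new)  [load 15/21]
7 bins opened.

7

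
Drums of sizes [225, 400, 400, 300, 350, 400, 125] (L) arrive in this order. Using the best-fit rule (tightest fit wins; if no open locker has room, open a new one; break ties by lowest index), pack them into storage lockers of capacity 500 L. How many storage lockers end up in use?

  225 → locker 1 (new)  [load 225/500]
  400 → locker 2 (new)  [load 400/500]
  400 → locker 3 (new)  [load 400/500]
  300 → locker 4 (new)  [load 300/500]
  350 → locker 5 (new)  [load 350/500]
  400 → locker 6 (new)  [load 400/500]
  125 → locker 5  [load 475/500]
6 storage lockers opened.

6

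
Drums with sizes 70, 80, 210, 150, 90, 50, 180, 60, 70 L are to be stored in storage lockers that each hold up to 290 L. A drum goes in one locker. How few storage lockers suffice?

Total = 210 + 180 + 150 + 90 + 80 + 70 + 70 + 60 + 50 = 960 L.
Lower bound: ⌈960/290⌉ = 4 storage lockers.
A packing using 4 storage lockers:
  locker 1: 210 + 80 = 290
  locker 2: 180 + 90 = 270
  locker 3: 150 + 70 + 70 = 290
  locker 4: 60 + 50 = 110
This matches the lower bound, so 4 is optimal.

4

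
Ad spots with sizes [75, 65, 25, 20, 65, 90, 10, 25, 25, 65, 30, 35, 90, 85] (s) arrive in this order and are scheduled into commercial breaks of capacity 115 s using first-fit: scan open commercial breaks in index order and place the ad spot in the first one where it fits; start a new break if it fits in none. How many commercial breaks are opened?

8

  75 → break 1 (new)  [load 75/115]
  65 → break 2 (new)  [load 65/115]
  25 → break 1  [load 100/115]
  20 → break 2  [load 85/115]
  65 → break 3 (new)  [load 65/115]
  90 → break 4 (new)  [load 90/115]
  10 → break 1  [load 110/115]
  25 → break 2  [load 110/115]
  25 → break 3  [load 90/115]
  65 → break 5 (new)  [load 65/115]
  30 → break 5  [load 95/115]
  35 → break 6 (new)  [load 35/115]
  90 → break 7 (new)  [load 90/115]
  85 → break 8 (new)  [load 85/115]
8 commercial breaks opened.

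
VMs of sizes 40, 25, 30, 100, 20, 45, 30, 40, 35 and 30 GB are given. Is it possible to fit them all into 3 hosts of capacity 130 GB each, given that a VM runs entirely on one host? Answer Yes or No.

Total = 395 GB; ⌈395/130⌉ = 4.
At least 4 hosts are required, but only 3 are allowed.

No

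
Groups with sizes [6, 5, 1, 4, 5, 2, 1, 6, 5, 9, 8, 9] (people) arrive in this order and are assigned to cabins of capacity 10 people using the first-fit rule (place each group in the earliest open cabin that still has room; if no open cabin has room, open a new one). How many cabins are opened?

7

  6 → cabin 1 (new)  [load 6/10]
  5 → cabin 2 (new)  [load 5/10]
  1 → cabin 1  [load 7/10]
  4 → cabin 2  [load 9/10]
  5 → cabin 3 (new)  [load 5/10]
  2 → cabin 1  [load 9/10]
  1 → cabin 1  [load 10/10]
  6 → cabin 4 (new)  [load 6/10]
  5 → cabin 3  [load 10/10]
  9 → cabin 5 (new)  [load 9/10]
  8 → cabin 6 (new)  [load 8/10]
  9 → cabin 7 (new)  [load 9/10]
7 cabins opened.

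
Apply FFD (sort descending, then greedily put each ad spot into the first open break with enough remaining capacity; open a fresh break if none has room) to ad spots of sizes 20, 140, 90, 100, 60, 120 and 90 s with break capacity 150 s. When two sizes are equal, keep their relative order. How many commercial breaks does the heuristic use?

5

Sorted descending: 140, 120, 100, 90, 90, 60, 20.
  140 → break 1 (new)  [load 140/150]
  120 → break 2 (new)  [load 120/150]
  100 → break 3 (new)  [load 100/150]
  90 → break 4 (new)  [load 90/150]
  90 → break 5 (new)  [load 90/150]
  60 → break 4  [load 150/150]
  20 → break 2  [load 140/150]
5 commercial breaks opened.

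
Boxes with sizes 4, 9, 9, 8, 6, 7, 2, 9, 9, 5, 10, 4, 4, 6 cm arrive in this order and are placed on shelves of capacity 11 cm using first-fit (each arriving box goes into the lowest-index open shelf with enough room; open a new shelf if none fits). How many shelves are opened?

  4 → shelf 1 (new)  [load 4/11]
  9 → shelf 2 (new)  [load 9/11]
  9 → shelf 3 (new)  [load 9/11]
  8 → shelf 4 (new)  [load 8/11]
  6 → shelf 1  [load 10/11]
  7 → shelf 5 (new)  [load 7/11]
  2 → shelf 2  [load 11/11]
  9 → shelf 6 (new)  [load 9/11]
  9 → shelf 7 (new)  [load 9/11]
  5 → shelf 8 (new)  [load 5/11]
  10 → shelf 9 (new)  [load 10/11]
  4 → shelf 5  [load 11/11]
  4 → shelf 8  [load 9/11]
  6 → shelf 10 (new)  [load 6/11]
10 shelves opened.

10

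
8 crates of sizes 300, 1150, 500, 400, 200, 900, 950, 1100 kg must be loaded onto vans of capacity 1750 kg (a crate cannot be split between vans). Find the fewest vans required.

Total = 1150 + 1100 + 950 + 900 + 500 + 400 + 300 + 200 = 5500 kg.
Lower bound: ⌈5500/1750⌉ = 4 vans.
A packing using 4 vans:
  van 1: 1150 + 500 = 1650
  van 2: 1100 + 400 + 200 = 1700
  van 3: 950 + 300 = 1250
  van 4: 900 = 900
This matches the lower bound, so 4 is optimal.

4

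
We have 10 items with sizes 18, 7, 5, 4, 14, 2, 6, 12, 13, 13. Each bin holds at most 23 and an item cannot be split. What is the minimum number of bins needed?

Total = 18 + 14 + 13 + 13 + 12 + 7 + 6 + 5 + 4 + 2 = 94.
Lower bound: ⌈94/23⌉ = 5 bins.
A packing using 5 bins:
  bin 1: 18 + 5 = 23
  bin 2: 14 + 7 + 2 = 23
  bin 3: 13 + 6 + 4 = 23
  bin 4: 13 = 13
  bin 5: 12 = 12
This matches the lower bound, so 5 is optimal.

5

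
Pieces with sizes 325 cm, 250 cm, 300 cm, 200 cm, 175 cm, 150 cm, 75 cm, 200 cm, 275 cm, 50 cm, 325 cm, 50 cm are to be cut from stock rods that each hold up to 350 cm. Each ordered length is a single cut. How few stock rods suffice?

Total = 325 + 325 + 300 + 275 + 250 + 200 + 200 + 175 + 150 + 75 + 50 + 50 = 2375 cm.
Lower bound: ⌈2375/350⌉ = 7 stock rods.
A packing using 8 stock rods:
  stock rod 1: 325 = 325
  stock rod 2: 325 = 325
  stock rod 3: 300 + 50 = 350
  stock rod 4: 275 + 75 = 350
  stock rod 5: 250 + 50 = 300
  stock rod 6: 200 + 150 = 350
  stock rod 7: 200 = 200
  stock rod 8: 175 = 175
No arrangement into 7 stock rods stays within capacity, so 8 is optimal.

8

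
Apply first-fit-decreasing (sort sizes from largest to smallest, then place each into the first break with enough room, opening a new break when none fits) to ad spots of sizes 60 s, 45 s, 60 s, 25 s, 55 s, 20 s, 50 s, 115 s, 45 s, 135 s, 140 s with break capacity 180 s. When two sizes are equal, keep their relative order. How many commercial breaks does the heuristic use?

5

Sorted descending: 140, 135, 115, 60, 60, 55, 50, 45, 45, 25, 20.
  140 → break 1 (new)  [load 140/180]
  135 → break 2 (new)  [load 135/180]
  115 → break 3 (new)  [load 115/180]
  60 → break 3  [load 175/180]
  60 → break 4 (new)  [load 60/180]
  55 → break 4  [load 115/180]
  50 → break 4  [load 165/180]
  45 → break 2  [load 180/180]
  45 → break 5 (new)  [load 45/180]
  25 → break 1  [load 165/180]
  20 → break 5  [load 65/180]
5 commercial breaks opened.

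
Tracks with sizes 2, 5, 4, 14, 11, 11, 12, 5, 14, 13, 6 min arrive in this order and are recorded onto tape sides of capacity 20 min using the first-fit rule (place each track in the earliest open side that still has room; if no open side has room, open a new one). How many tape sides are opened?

  2 → side 1 (new)  [load 2/20]
  5 → side 1  [load 7/20]
  4 → side 1  [load 11/20]
  14 → side 2 (new)  [load 14/20]
  11 → side 3 (new)  [load 11/20]
  11 → side 4 (new)  [load 11/20]
  12 → side 5 (new)  [load 12/20]
  5 → side 1  [load 16/20]
  14 → side 6 (new)  [load 14/20]
  13 → side 7 (new)  [load 13/20]
  6 → side 2  [load 20/20]
7 tape sides opened.

7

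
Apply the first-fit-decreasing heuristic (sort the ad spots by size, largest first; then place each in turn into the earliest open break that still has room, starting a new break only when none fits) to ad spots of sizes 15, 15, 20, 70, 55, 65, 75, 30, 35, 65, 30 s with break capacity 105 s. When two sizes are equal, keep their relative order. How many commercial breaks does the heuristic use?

5

Sorted descending: 75, 70, 65, 65, 55, 35, 30, 30, 20, 15, 15.
  75 → break 1 (new)  [load 75/105]
  70 → break 2 (new)  [load 70/105]
  65 → break 3 (new)  [load 65/105]
  65 → break 4 (new)  [load 65/105]
  55 → break 5 (new)  [load 55/105]
  35 → break 2  [load 105/105]
  30 → break 1  [load 105/105]
  30 → break 3  [load 95/105]
  20 → break 4  [load 85/105]
  15 → break 4  [load 100/105]
  15 → break 5  [load 70/105]
5 commercial breaks opened.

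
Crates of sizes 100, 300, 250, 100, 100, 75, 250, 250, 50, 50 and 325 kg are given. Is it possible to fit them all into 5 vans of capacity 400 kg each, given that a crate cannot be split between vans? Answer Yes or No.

Yes

A valid assignment using 5 vans:
  van 1: 325 + 75 = 400
  van 2: 300 + 100 = 400
  van 3: 250 + 100 + 50 = 400
  van 4: 250 + 100 + 50 = 400
  van 5: 250 = 250
Every load is within 400 kg, so 5 vans suffice.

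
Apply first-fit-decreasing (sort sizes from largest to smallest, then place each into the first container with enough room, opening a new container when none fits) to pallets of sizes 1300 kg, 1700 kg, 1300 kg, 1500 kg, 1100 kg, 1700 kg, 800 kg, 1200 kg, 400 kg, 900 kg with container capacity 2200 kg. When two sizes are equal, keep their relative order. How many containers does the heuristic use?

7

Sorted descending: 1700, 1700, 1500, 1300, 1300, 1200, 1100, 900, 800, 400.
  1700 → container 1 (new)  [load 1700/2200]
  1700 → container 2 (new)  [load 1700/2200]
  1500 → container 3 (new)  [load 1500/2200]
  1300 → container 4 (new)  [load 1300/2200]
  1300 → container 5 (new)  [load 1300/2200]
  1200 → container 6 (new)  [load 1200/2200]
  1100 → container 7 (new)  [load 1100/2200]
  900 → container 4  [load 2200/2200]
  800 → container 5  [load 2100/2200]
  400 → container 1  [load 2100/2200]
7 containers opened.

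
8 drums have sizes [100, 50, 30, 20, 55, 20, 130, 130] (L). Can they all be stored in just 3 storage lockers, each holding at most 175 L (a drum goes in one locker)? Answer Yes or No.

Total = 535 L; ⌈535/175⌉ = 4.
At least 4 storage lockers are required, but only 3 are allowed.

No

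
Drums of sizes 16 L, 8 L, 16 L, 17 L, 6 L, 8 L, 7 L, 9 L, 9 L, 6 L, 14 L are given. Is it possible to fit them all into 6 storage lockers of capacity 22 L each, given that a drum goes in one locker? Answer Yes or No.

Yes

A valid assignment using 6 storage lockers:
  locker 1: 17 = 17
  locker 2: 16 + 6 = 22
  locker 3: 16 + 6 = 22
  locker 4: 14 + 8 = 22
  locker 5: 9 + 9 = 18
  locker 6: 8 + 7 = 15
Every load is within 22 L, so 6 storage lockers suffice.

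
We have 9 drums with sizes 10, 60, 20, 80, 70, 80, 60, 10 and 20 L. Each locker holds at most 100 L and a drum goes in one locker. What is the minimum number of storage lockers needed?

5

Total = 80 + 80 + 70 + 60 + 60 + 20 + 20 + 10 + 10 = 410 L.
Lower bound: ⌈410/100⌉ = 5 storage lockers.
A packing using 5 storage lockers:
  locker 1: 80 + 20 = 100
  locker 2: 80 + 20 = 100
  locker 3: 70 + 10 + 10 = 90
  locker 4: 60 = 60
  locker 5: 60 = 60
This matches the lower bound, so 5 is optimal.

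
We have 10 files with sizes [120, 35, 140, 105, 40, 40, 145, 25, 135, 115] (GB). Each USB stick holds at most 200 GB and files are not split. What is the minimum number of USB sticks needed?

6

Total = 145 + 140 + 135 + 120 + 115 + 105 + 40 + 40 + 35 + 25 = 900 GB.
Lower bound: ⌈900/200⌉ = 5 USB sticks.
Also, 6 files each exceed 100 GB, and no two of those can share a USB stick, so at least 6 USB sticks are needed.
A packing using 6 USB sticks:
  USB stick 1: 145 + 40 = 185
  USB stick 2: 140 + 40 = 180
  USB stick 3: 135 + 35 + 25 = 195
  USB stick 4: 120 = 120
  USB stick 5: 115 = 115
  USB stick 6: 105 = 105
This matches the lower bound, so 6 is optimal.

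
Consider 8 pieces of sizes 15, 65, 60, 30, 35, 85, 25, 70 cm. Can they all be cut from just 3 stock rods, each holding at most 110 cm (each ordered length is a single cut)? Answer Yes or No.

Total = 385 cm; ⌈385/110⌉ = 4.
At least 4 stock rods are required, but only 3 are allowed.

No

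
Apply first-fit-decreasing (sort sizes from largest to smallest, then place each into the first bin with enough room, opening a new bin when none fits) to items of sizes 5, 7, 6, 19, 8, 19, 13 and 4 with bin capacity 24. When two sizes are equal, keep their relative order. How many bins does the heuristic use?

Sorted descending: 19, 19, 13, 8, 7, 6, 5, 4.
  19 → bin 1 (new)  [load 19/24]
  19 → bin 2 (new)  [load 19/24]
  13 → bin 3 (new)  [load 13/24]
  8 → bin 3  [load 21/24]
  7 → bin 4 (new)  [load 7/24]
  6 → bin 4  [load 13/24]
  5 → bin 1  [load 24/24]
  4 → bin 2  [load 23/24]
4 bins opened.

4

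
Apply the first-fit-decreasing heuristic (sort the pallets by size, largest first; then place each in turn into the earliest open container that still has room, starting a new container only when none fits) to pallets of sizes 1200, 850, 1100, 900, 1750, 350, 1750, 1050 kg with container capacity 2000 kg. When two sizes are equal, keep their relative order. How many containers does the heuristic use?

5

Sorted descending: 1750, 1750, 1200, 1100, 1050, 900, 850, 350.
  1750 → container 1 (new)  [load 1750/2000]
  1750 → container 2 (new)  [load 1750/2000]
  1200 → container 3 (new)  [load 1200/2000]
  1100 → container 4 (new)  [load 1100/2000]
  1050 → container 5 (new)  [load 1050/2000]
  900 → container 4  [load 2000/2000]
  850 → container 5  [load 1900/2000]
  350 → container 3  [load 1550/2000]
5 containers opened.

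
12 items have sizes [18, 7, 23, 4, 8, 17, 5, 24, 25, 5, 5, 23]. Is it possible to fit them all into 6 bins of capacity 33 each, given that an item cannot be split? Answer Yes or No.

A valid assignment using 6 bins:
  bin 1: 25 + 8 = 33
  bin 2: 24 + 7 = 31
  bin 3: 23 + 5 + 5 = 33
  bin 4: 23 + 5 + 4 = 32
  bin 5: 18 = 18
  bin 6: 17 = 17
Every load is within 33, so 6 bins suffice.

Yes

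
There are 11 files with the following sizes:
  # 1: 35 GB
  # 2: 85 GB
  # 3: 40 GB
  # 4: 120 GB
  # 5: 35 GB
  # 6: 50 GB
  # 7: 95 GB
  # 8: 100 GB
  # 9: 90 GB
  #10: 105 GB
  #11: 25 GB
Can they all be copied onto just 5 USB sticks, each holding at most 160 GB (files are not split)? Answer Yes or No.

No

Total = 780 GB; ⌈780/160⌉ = 5.
6 files each exceed half the capacity and cannot share a USB stick, forcing at least 6 USB sticks.
At least 6 USB sticks are required, but only 5 are allowed.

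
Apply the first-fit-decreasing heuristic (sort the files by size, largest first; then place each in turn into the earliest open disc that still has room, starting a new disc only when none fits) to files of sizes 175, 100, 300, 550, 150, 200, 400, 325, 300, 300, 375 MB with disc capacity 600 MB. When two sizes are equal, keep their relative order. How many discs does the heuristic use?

Sorted descending: 550, 400, 375, 325, 300, 300, 300, 200, 175, 150, 100.
  550 → disc 1 (new)  [load 550/600]
  400 → disc 2 (new)  [load 400/600]
  375 → disc 3 (new)  [load 375/600]
  325 → disc 4 (new)  [load 325/600]
  300 → disc 5 (new)  [load 300/600]
  300 → disc 5  [load 600/600]
  300 → disc 6 (new)  [load 300/600]
  200 → disc 2  [load 600/600]
  175 → disc 3  [load 550/600]
  150 → disc 4  [load 475/600]
  100 → disc 4  [load 575/600]
6 discs opened.

6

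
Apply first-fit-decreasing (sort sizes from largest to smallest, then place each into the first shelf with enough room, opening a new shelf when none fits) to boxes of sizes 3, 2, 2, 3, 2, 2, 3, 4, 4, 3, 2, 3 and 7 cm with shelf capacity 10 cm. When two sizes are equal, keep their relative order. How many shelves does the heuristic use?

5

Sorted descending: 7, 4, 4, 3, 3, 3, 3, 3, 2, 2, 2, 2, 2.
  7 → shelf 1 (new)  [load 7/10]
  4 → shelf 2 (new)  [load 4/10]
  4 → shelf 2  [load 8/10]
  3 → shelf 1  [load 10/10]
  3 → shelf 3 (new)  [load 3/10]
  3 → shelf 3  [load 6/10]
  3 → shelf 3  [load 9/10]
  3 → shelf 4 (new)  [load 3/10]
  2 → shelf 2  [load 10/10]
  2 → shelf 4  [load 5/10]
  2 → shelf 4  [load 7/10]
  2 → shelf 4  [load 9/10]
  2 → shelf 5 (new)  [load 2/10]
5 shelves opened.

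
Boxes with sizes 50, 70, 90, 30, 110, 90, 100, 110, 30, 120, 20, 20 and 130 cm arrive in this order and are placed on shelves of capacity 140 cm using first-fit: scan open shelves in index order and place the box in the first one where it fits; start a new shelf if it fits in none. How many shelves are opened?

  50 → shelf 1 (new)  [load 50/140]
  70 → shelf 1  [load 120/140]
  90 → shelf 2 (new)  [load 90/140]
  30 → shelf 2  [load 120/140]
  110 → shelf 3 (new)  [load 110/140]
  90 → shelf 4 (new)  [load 90/140]
  100 → shelf 5 (new)  [load 100/140]
  110 → shelf 6 (new)  [load 110/140]
  30 → shelf 3  [load 140/140]
  120 → shelf 7 (new)  [load 120/140]
  20 → shelf 1  [load 140/140]
  20 → shelf 2  [load 140/140]
  130 → shelf 8 (new)  [load 130/140]
8 shelves opened.

8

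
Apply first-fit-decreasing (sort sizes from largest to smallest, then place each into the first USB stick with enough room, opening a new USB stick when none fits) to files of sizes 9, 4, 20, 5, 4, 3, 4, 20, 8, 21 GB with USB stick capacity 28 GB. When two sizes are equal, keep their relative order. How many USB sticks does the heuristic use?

4

Sorted descending: 21, 20, 20, 9, 8, 5, 4, 4, 4, 3.
  21 → USB stick 1 (new)  [load 21/28]
  20 → USB stick 2 (new)  [load 20/28]
  20 → USB stick 3 (new)  [load 20/28]
  9 → USB stick 4 (new)  [load 9/28]
  8 → USB stick 2  [load 28/28]
  5 → USB stick 1  [load 26/28]
  4 → USB stick 3  [load 24/28]
  4 → USB stick 3  [load 28/28]
  4 → USB stick 4  [load 13/28]
  3 → USB stick 4  [load 16/28]
4 USB sticks opened.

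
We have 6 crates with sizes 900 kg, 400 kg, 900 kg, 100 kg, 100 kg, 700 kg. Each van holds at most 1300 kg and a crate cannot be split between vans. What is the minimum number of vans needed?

Total = 900 + 900 + 700 + 400 + 100 + 100 = 3100 kg.
Lower bound: ⌈3100/1300⌉ = 3 vans.
A packing using 3 vans:
  van 1: 900 + 400 = 1300
  van 2: 900 + 100 + 100 = 1100
  van 3: 700 = 700
This matches the lower bound, so 3 is optimal.

3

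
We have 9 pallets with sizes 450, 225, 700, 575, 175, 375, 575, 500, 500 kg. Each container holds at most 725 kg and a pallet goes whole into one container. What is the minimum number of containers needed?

7

Total = 700 + 575 + 575 + 500 + 500 + 450 + 375 + 225 + 175 = 4075 kg.
Lower bound: ⌈4075/725⌉ = 6 containers.
Also, 7 pallets each exceed 725/2 kg, and no two of those can share a container, so at least 7 containers are needed.
A packing using 7 containers:
  container 1: 700 = 700
  container 2: 575 = 575
  container 3: 575 = 575
  container 4: 500 + 225 = 725
  container 5: 500 + 175 = 675
  container 6: 450 = 450
  container 7: 375 = 375
This matches the lower bound, so 7 is optimal.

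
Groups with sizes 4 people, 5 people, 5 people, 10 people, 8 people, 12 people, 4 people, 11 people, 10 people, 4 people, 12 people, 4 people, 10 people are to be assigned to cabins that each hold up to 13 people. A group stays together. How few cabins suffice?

9

Total = 12 + 12 + 11 + 10 + 10 + 10 + 8 + 5 + 5 + 4 + 4 + 4 + 4 = 99 people.
Lower bound: ⌈99/13⌉ = 8 cabins.
A packing using 9 cabins:
  cabin 1: 12 = 12
  cabin 2: 12 = 12
  cabin 3: 11 = 11
  cabin 4: 10 = 10
  cabin 5: 10 = 10
  cabin 6: 10 = 10
  cabin 7: 8 + 5 = 13
  cabin 8: 5 + 4 + 4 = 13
  cabin 9: 4 + 4 = 8
No arrangement into 8 cabins stays within capacity, so 9 is optimal.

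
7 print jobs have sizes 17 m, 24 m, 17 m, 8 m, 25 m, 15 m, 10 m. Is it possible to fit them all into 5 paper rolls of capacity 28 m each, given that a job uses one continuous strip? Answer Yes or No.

Yes

A valid assignment using 5 paper rolls:
  roll 1: 25 = 25
  roll 2: 24 = 24
  roll 3: 17 + 10 = 27
  roll 4: 17 + 8 = 25
  roll 5: 15 = 15
Every load is within 28 m, so 5 paper rolls suffice.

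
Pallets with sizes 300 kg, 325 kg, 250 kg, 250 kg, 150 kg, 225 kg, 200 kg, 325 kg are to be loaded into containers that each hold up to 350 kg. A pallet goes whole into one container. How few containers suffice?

Total = 325 + 325 + 300 + 250 + 250 + 225 + 200 + 150 = 2025 kg.
Lower bound: ⌈2025/350⌉ = 6 containers.
Also, 7 pallets each exceed 175 kg, and no two of those can share a container, so at least 7 containers are needed.
A packing using 7 containers:
  container 1: 325 = 325
  container 2: 325 = 325
  container 3: 300 = 300
  container 4: 250 = 250
  container 5: 250 = 250
  container 6: 225 = 225
  container 7: 200 + 150 = 350
This matches the lower bound, so 7 is optimal.

7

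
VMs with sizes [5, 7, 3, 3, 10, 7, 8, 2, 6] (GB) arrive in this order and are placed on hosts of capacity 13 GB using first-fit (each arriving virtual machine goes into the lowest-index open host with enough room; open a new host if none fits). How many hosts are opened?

  5 → host 1 (new)  [load 5/13]
  7 → host 1  [load 12/13]
  3 → host 2 (new)  [load 3/13]
  3 → host 2  [load 6/13]
  10 → host 3 (new)  [load 10/13]
  7 → host 2  [load 13/13]
  8 → host 4 (new)  [load 8/13]
  2 → host 3  [load 12/13]
  6 → host 5 (new)  [load 6/13]
5 hosts opened.

5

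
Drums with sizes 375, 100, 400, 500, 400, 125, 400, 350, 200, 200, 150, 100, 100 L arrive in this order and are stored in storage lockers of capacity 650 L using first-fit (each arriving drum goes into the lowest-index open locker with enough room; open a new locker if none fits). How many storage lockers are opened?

  375 → locker 1 (new)  [load 375/650]
  100 → locker 1  [load 475/650]
  400 → locker 2 (new)  [load 400/650]
  500 → locker 3 (new)  [load 500/650]
  400 → locker 4 (new)  [load 400/650]
  125 → locker 1  [load 600/650]
  400 → locker 5 (new)  [load 400/650]
  350 → locker 6 (new)  [load 350/650]
  200 → locker 2  [load 600/650]
  200 → locker 4  [load 600/650]
  150 → locker 3  [load 650/650]
  100 → locker 5  [load 500/650]
  100 → locker 5  [load 600/650]
6 storage lockers opened.

6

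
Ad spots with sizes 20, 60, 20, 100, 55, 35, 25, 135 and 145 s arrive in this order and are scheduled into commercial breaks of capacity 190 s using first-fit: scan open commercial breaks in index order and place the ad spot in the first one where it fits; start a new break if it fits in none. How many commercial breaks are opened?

4

  20 → break 1 (new)  [load 20/190]
  60 → break 1  [load 80/190]
  20 → break 1  [load 100/190]
  100 → break 2 (new)  [load 100/190]
  55 → break 1  [load 155/190]
  35 → break 1  [load 190/190]
  25 → break 2  [load 125/190]
  135 → break 3 (new)  [load 135/190]
  145 → break 4 (new)  [load 145/190]
4 commercial breaks opened.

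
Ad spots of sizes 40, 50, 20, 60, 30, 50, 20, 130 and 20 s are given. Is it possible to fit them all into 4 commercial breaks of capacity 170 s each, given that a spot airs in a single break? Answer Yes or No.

Yes

A valid assignment using 3 commercial breaks:
  break 1: 130 + 40 = 170
  break 2: 60 + 50 + 50 = 160
  break 3: 30 + 20 + 20 + 20 = 90
That uses only 3 ≤ 4, so 4 commercial breaks are enough.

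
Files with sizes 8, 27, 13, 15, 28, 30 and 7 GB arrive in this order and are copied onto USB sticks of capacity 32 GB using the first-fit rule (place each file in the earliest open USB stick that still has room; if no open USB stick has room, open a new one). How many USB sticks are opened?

5

  8 → USB stick 1 (new)  [load 8/32]
  27 → USB stick 2 (new)  [load 27/32]
  13 → USB stick 1  [load 21/32]
  15 → USB stick 3 (new)  [load 15/32]
  28 → USB stick 4 (new)  [load 28/32]
  30 → USB stick 5 (new)  [load 30/32]
  7 → USB stick 1  [load 28/32]
5 USB sticks opened.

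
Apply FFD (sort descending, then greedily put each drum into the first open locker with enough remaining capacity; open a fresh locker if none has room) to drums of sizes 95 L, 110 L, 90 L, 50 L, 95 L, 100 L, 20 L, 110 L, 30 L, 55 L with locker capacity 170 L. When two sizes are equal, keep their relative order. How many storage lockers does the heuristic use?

6

Sorted descending: 110, 110, 100, 95, 95, 90, 55, 50, 30, 20.
  110 → locker 1 (new)  [load 110/170]
  110 → locker 2 (new)  [load 110/170]
  100 → locker 3 (new)  [load 100/170]
  95 → locker 4 (new)  [load 95/170]
  95 → locker 5 (new)  [load 95/170]
  90 → locker 6 (new)  [load 90/170]
  55 → locker 1  [load 165/170]
  50 → locker 2  [load 160/170]
  30 → locker 3  [load 130/170]
  20 → locker 3  [load 150/170]
6 storage lockers opened.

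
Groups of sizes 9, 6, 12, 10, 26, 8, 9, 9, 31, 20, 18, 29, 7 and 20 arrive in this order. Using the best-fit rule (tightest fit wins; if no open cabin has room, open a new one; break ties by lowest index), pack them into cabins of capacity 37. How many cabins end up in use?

  9 → cabin 1 (new)  [load 9/37]
  6 → cabin 1  [load 15/37]
  12 → cabin 1  [load 27/37]
  10 → cabin 1  [load 37/37]
  26 → cabin 2 (new)  [load 26/37]
  8 → cabin 2  [load 34/37]
  9 → cabin 3 (new)  [load 9/37]
  9 → cabin 3  [load 18/37]
  31 → cabin 4 (new)  [load 31/37]
  20 → cabin 5 (new)  [load 20/37]
  18 → cabin 3  [load 36/37]
  29 → cabin 6 (new)  [load 29/37]
  7 → cabin 6  [load 36/37]
  20 → cabin 7 (new)  [load 20/37]
7 cabins opened.

7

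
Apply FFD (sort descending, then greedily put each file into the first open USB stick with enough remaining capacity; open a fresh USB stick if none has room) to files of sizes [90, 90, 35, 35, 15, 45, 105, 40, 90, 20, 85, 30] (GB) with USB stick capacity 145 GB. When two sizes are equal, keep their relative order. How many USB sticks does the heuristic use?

Sorted descending: 105, 90, 90, 90, 85, 45, 40, 35, 35, 30, 20, 15.
  105 → USB stick 1 (new)  [load 105/145]
  90 → USB stick 2 (new)  [load 90/145]
  90 → USB stick 3 (new)  [load 90/145]
  90 → USB stick 4 (new)  [load 90/145]
  85 → USB stick 5 (new)  [load 85/145]
  45 → USB stick 2  [load 135/145]
  40 → USB stick 1  [load 145/145]
  35 → USB stick 3  [load 125/145]
  35 → USB stick 4  [load 125/145]
  30 → USB stick 5  [load 115/145]
  20 → USB stick 3  [load 145/145]
  15 → USB stick 4  [load 140/145]
5 USB sticks opened.

5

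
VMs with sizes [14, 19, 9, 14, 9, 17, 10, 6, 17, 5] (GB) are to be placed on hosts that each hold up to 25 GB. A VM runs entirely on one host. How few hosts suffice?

6

Total = 19 + 17 + 17 + 14 + 14 + 10 + 9 + 9 + 6 + 5 = 120 GB.
Lower bound: ⌈120/25⌉ = 5 hosts.
A packing using 6 hosts:
  host 1: 19 + 6 = 25
  host 2: 17 + 5 = 22
  host 3: 17 = 17
  host 4: 14 + 10 = 24
  host 5: 14 + 9 = 23
  host 6: 9 = 9
No arrangement into 5 hosts stays within capacity, so 6 is optimal.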